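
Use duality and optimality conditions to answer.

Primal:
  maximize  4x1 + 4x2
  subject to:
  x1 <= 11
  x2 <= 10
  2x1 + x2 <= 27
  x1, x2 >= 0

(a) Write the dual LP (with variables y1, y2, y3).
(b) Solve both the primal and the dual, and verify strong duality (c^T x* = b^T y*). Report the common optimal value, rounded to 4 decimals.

The standard primal-dual pair for 'max c^T x s.t. A x <= b, x >= 0' is:
  Dual:  min b^T y  s.t.  A^T y >= c,  y >= 0.

So the dual LP is:
  minimize  11y1 + 10y2 + 27y3
  subject to:
    y1 + 2y3 >= 4
    y2 + y3 >= 4
    y1, y2, y3 >= 0

Solving the primal: x* = (8.5, 10).
  primal value c^T x* = 74.
Solving the dual: y* = (0, 2, 2).
  dual value b^T y* = 74.
Strong duality: c^T x* = b^T y*. Confirmed.

74


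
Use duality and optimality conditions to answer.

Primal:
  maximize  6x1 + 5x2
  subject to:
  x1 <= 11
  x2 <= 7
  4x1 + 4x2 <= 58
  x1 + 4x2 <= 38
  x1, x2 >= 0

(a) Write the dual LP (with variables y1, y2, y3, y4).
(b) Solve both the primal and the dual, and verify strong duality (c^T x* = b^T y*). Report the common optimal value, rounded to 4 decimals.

The standard primal-dual pair for 'max c^T x s.t. A x <= b, x >= 0' is:
  Dual:  min b^T y  s.t.  A^T y >= c,  y >= 0.

So the dual LP is:
  minimize  11y1 + 7y2 + 58y3 + 38y4
  subject to:
    y1 + 4y3 + y4 >= 6
    y2 + 4y3 + 4y4 >= 5
    y1, y2, y3, y4 >= 0

Solving the primal: x* = (11, 3.5).
  primal value c^T x* = 83.5.
Solving the dual: y* = (1, 0, 1.25, 0).
  dual value b^T y* = 83.5.
Strong duality: c^T x* = b^T y*. Confirmed.

83.5


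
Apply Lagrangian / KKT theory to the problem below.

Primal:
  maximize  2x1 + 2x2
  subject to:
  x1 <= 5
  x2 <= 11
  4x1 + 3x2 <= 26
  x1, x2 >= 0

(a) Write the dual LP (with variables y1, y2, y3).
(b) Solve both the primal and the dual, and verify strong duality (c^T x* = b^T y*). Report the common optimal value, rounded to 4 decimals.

The standard primal-dual pair for 'max c^T x s.t. A x <= b, x >= 0' is:
  Dual:  min b^T y  s.t.  A^T y >= c,  y >= 0.

So the dual LP is:
  minimize  5y1 + 11y2 + 26y3
  subject to:
    y1 + 4y3 >= 2
    y2 + 3y3 >= 2
    y1, y2, y3 >= 0

Solving the primal: x* = (0, 8.6667).
  primal value c^T x* = 17.3333.
Solving the dual: y* = (0, 0, 0.6667).
  dual value b^T y* = 17.3333.
Strong duality: c^T x* = b^T y*. Confirmed.

17.3333


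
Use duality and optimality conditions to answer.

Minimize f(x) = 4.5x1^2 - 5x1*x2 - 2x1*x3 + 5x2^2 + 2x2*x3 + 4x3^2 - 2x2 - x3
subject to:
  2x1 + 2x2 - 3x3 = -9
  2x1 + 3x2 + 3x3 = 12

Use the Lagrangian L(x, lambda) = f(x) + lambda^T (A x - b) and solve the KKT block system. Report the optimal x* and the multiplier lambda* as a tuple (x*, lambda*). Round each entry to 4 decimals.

Form the Lagrangian:
  L(x, lambda) = (1/2) x^T Q x + c^T x + lambda^T (A x - b)
Stationarity (grad_x L = 0): Q x + c + A^T lambda = 0.
Primal feasibility: A x = b.

This gives the KKT block system:
  [ Q   A^T ] [ x     ]   [-c ]
  [ A    0  ] [ lambda ] = [ b ]

Solving the linear system:
  x*      = (0.6548, 0.0762, 3.4873)
  lambda* = (4.6558, -3.9246)
  f(x*)   = 42.6789

x* = (0.6548, 0.0762, 3.4873), lambda* = (4.6558, -3.9246)


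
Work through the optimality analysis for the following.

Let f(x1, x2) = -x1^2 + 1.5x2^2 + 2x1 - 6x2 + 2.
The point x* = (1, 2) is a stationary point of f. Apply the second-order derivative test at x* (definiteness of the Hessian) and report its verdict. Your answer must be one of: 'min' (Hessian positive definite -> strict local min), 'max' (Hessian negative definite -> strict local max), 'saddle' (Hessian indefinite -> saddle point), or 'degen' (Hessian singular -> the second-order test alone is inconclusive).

Compute the Hessian H = grad^2 f:
  H = [[-2, 0], [0, 3]]
Verify stationarity: grad f(x*) = H x* + g = (0, 0).
Eigenvalues of H: -2, 3.
Eigenvalues have mixed signs, so H is indefinite -> x* is a saddle point.

saddle


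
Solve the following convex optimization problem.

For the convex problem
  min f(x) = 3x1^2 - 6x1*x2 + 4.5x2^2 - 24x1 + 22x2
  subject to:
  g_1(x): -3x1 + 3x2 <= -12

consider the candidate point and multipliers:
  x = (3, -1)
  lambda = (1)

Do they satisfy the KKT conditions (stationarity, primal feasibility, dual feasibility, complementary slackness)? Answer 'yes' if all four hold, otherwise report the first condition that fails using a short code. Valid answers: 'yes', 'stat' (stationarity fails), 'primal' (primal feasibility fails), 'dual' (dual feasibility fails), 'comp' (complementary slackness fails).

Gradient of f: grad f(x) = Q x + c = (0, -5)
Constraint values g_i(x) = a_i^T x - b_i:
  g_1((3, -1)) = 0
Stationarity residual: grad f(x) + sum_i lambda_i a_i = (-3, -2)
  -> stationarity FAILS
Primal feasibility (all g_i <= 0): OK
Dual feasibility (all lambda_i >= 0): OK
Complementary slackness (lambda_i * g_i(x) = 0 for all i): OK

Verdict: the first failing condition is stationarity -> stat.

stat


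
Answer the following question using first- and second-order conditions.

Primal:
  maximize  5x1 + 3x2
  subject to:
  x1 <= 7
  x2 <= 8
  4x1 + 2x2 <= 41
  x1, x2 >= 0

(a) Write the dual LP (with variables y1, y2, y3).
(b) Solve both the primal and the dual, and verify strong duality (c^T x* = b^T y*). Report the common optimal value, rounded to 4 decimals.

The standard primal-dual pair for 'max c^T x s.t. A x <= b, x >= 0' is:
  Dual:  min b^T y  s.t.  A^T y >= c,  y >= 0.

So the dual LP is:
  minimize  7y1 + 8y2 + 41y3
  subject to:
    y1 + 4y3 >= 5
    y2 + 2y3 >= 3
    y1, y2, y3 >= 0

Solving the primal: x* = (6.25, 8).
  primal value c^T x* = 55.25.
Solving the dual: y* = (0, 0.5, 1.25).
  dual value b^T y* = 55.25.
Strong duality: c^T x* = b^T y*. Confirmed.

55.25


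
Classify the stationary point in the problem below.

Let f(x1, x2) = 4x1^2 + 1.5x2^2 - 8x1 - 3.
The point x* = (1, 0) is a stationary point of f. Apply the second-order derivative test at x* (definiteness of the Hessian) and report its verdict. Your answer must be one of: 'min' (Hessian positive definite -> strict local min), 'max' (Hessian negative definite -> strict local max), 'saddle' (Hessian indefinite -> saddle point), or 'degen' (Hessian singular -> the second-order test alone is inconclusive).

Compute the Hessian H = grad^2 f:
  H = [[8, 0], [0, 3]]
Verify stationarity: grad f(x*) = H x* + g = (0, 0).
Eigenvalues of H: 3, 8.
Both eigenvalues > 0, so H is positive definite -> x* is a strict local min.

min


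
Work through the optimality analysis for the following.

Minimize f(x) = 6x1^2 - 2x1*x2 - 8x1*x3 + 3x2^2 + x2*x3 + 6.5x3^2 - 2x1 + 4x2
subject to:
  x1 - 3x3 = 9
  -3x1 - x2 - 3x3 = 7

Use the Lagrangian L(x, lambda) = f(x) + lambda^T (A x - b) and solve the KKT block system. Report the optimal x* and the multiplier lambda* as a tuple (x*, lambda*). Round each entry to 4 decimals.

Form the Lagrangian:
  L(x, lambda) = (1/2) x^T Q x + c^T x + lambda^T (A x - b)
Stationarity (grad_x L = 0): Q x + c + A^T lambda = 0.
Primal feasibility: A x = b.

This gives the KKT block system:
  [ Q   A^T ] [ x     ]   [-c ]
  [ A    0  ] [ lambda ] = [ b ]

Solving the linear system:
  x*      = (0.3945, 0.4219, -2.8685)
  lambda* = (-16.2157, 2.8742)
  f(x*)   = 63.3605

x* = (0.3945, 0.4219, -2.8685), lambda* = (-16.2157, 2.8742)


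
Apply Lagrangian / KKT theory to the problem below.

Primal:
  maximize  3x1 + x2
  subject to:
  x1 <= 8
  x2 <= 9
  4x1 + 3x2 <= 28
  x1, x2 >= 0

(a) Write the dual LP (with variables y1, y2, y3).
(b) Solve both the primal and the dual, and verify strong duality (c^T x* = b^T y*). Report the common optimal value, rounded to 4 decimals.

The standard primal-dual pair for 'max c^T x s.t. A x <= b, x >= 0' is:
  Dual:  min b^T y  s.t.  A^T y >= c,  y >= 0.

So the dual LP is:
  minimize  8y1 + 9y2 + 28y3
  subject to:
    y1 + 4y3 >= 3
    y2 + 3y3 >= 1
    y1, y2, y3 >= 0

Solving the primal: x* = (7, 0).
  primal value c^T x* = 21.
Solving the dual: y* = (0, 0, 0.75).
  dual value b^T y* = 21.
Strong duality: c^T x* = b^T y*. Confirmed.

21


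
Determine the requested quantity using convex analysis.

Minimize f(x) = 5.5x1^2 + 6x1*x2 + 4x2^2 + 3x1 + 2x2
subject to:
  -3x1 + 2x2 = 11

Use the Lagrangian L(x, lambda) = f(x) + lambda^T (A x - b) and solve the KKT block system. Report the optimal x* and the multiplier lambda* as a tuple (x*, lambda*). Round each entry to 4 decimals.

Form the Lagrangian:
  L(x, lambda) = (1/2) x^T Q x + c^T x + lambda^T (A x - b)
Stationarity (grad_x L = 0): Q x + c + A^T lambda = 0.
Primal feasibility: A x = b.

This gives the KKT block system:
  [ Q   A^T ] [ x     ]   [-c ]
  [ A    0  ] [ lambda ] = [ b ]

Solving the linear system:
  x*      = (-2.234, 2.1489)
  lambda* = (-2.8936)
  f(x*)   = 14.7128

x* = (-2.234, 2.1489), lambda* = (-2.8936)


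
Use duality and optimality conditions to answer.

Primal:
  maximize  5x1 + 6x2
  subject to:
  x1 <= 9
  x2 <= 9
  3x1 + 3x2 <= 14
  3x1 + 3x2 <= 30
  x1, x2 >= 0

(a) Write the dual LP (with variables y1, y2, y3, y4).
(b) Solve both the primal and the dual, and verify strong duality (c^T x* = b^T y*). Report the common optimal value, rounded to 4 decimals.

The standard primal-dual pair for 'max c^T x s.t. A x <= b, x >= 0' is:
  Dual:  min b^T y  s.t.  A^T y >= c,  y >= 0.

So the dual LP is:
  minimize  9y1 + 9y2 + 14y3 + 30y4
  subject to:
    y1 + 3y3 + 3y4 >= 5
    y2 + 3y3 + 3y4 >= 6
    y1, y2, y3, y4 >= 0

Solving the primal: x* = (0, 4.6667).
  primal value c^T x* = 28.
Solving the dual: y* = (0, 0, 2, 0).
  dual value b^T y* = 28.
Strong duality: c^T x* = b^T y*. Confirmed.

28


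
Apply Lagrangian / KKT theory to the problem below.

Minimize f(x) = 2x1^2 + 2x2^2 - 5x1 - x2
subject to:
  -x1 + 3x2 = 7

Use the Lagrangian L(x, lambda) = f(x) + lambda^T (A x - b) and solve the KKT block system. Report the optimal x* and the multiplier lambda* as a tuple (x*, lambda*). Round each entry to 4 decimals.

Form the Lagrangian:
  L(x, lambda) = (1/2) x^T Q x + c^T x + lambda^T (A x - b)
Stationarity (grad_x L = 0): Q x + c + A^T lambda = 0.
Primal feasibility: A x = b.

This gives the KKT block system:
  [ Q   A^T ] [ x     ]   [-c ]
  [ A    0  ] [ lambda ] = [ b ]

Solving the linear system:
  x*      = (0.5, 2.5)
  lambda* = (-3)
  f(x*)   = 8

x* = (0.5, 2.5), lambda* = (-3)


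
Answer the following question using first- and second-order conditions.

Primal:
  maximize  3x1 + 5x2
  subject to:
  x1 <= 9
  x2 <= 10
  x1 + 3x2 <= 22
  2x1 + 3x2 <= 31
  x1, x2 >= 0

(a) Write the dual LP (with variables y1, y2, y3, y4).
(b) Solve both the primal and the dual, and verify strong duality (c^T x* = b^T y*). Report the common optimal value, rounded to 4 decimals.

The standard primal-dual pair for 'max c^T x s.t. A x <= b, x >= 0' is:
  Dual:  min b^T y  s.t.  A^T y >= c,  y >= 0.

So the dual LP is:
  minimize  9y1 + 10y2 + 22y3 + 31y4
  subject to:
    y1 + y3 + 2y4 >= 3
    y2 + 3y3 + 3y4 >= 5
    y1, y2, y3, y4 >= 0

Solving the primal: x* = (9, 4.3333).
  primal value c^T x* = 48.6667.
Solving the dual: y* = (1.3333, 0, 1.6667, 0).
  dual value b^T y* = 48.6667.
Strong duality: c^T x* = b^T y*. Confirmed.

48.6667


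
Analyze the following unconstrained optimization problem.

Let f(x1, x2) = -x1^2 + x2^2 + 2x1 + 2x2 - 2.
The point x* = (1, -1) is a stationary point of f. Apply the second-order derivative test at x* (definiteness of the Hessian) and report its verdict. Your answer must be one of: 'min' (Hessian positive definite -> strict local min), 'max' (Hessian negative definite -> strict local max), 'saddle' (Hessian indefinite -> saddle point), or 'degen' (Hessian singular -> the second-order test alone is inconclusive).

Compute the Hessian H = grad^2 f:
  H = [[-2, 0], [0, 2]]
Verify stationarity: grad f(x*) = H x* + g = (0, 0).
Eigenvalues of H: -2, 2.
Eigenvalues have mixed signs, so H is indefinite -> x* is a saddle point.

saddle


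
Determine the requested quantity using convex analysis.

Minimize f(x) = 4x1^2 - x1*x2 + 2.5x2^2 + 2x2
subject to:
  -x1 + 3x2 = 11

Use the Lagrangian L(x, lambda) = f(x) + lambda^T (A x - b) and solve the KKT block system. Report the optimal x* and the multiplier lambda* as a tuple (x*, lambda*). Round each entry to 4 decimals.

Form the Lagrangian:
  L(x, lambda) = (1/2) x^T Q x + c^T x + lambda^T (A x - b)
Stationarity (grad_x L = 0): Q x + c + A^T lambda = 0.
Primal feasibility: A x = b.

This gives the KKT block system:
  [ Q   A^T ] [ x     ]   [-c ]
  [ A    0  ] [ lambda ] = [ b ]

Solving the linear system:
  x*      = (-0.3944, 3.5352)
  lambda* = (-6.6901)
  f(x*)   = 40.331

x* = (-0.3944, 3.5352), lambda* = (-6.6901)


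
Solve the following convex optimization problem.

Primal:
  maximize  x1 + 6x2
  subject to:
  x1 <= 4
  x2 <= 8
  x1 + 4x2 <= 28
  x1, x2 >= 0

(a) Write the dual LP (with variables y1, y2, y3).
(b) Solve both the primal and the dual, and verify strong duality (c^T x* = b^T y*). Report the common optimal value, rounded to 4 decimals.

The standard primal-dual pair for 'max c^T x s.t. A x <= b, x >= 0' is:
  Dual:  min b^T y  s.t.  A^T y >= c,  y >= 0.

So the dual LP is:
  minimize  4y1 + 8y2 + 28y3
  subject to:
    y1 + y3 >= 1
    y2 + 4y3 >= 6
    y1, y2, y3 >= 0

Solving the primal: x* = (0, 7).
  primal value c^T x* = 42.
Solving the dual: y* = (0, 0, 1.5).
  dual value b^T y* = 42.
Strong duality: c^T x* = b^T y*. Confirmed.

42


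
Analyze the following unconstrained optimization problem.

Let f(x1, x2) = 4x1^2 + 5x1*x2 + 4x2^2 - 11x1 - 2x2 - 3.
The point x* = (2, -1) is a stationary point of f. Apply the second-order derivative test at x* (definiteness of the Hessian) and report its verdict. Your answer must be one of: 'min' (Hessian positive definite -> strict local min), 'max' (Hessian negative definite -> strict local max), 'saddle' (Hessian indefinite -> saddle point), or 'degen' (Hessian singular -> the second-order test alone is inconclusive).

Compute the Hessian H = grad^2 f:
  H = [[8, 5], [5, 8]]
Verify stationarity: grad f(x*) = H x* + g = (0, 0).
Eigenvalues of H: 3, 13.
Both eigenvalues > 0, so H is positive definite -> x* is a strict local min.

min


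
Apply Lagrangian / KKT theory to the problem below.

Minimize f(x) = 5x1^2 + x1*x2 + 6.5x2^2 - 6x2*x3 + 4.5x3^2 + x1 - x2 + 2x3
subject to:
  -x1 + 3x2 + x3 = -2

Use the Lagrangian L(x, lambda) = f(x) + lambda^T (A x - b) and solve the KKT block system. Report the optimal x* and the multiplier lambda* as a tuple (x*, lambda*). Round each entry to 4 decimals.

Form the Lagrangian:
  L(x, lambda) = (1/2) x^T Q x + c^T x + lambda^T (A x - b)
Stationarity (grad_x L = 0): Q x + c + A^T lambda = 0.
Primal feasibility: A x = b.

This gives the KKT block system:
  [ Q   A^T ] [ x     ]   [-c ]
  [ A    0  ] [ lambda ] = [ b ]

Solving the linear system:
  x*      = (0.0429, -0.4433, -0.6272)
  lambda* = (0.9855)
  f(x*)   = 0.6013

x* = (0.0429, -0.4433, -0.6272), lambda* = (0.9855)


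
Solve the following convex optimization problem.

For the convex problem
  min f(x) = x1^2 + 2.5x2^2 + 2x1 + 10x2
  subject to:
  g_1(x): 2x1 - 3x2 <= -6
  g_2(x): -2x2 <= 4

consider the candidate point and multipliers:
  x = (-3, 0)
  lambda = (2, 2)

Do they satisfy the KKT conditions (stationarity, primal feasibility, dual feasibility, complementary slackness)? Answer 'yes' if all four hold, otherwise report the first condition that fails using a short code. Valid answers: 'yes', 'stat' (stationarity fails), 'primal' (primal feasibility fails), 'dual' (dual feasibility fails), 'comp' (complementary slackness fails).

Gradient of f: grad f(x) = Q x + c = (-4, 10)
Constraint values g_i(x) = a_i^T x - b_i:
  g_1((-3, 0)) = 0
  g_2((-3, 0)) = -4
Stationarity residual: grad f(x) + sum_i lambda_i a_i = (0, 0)
  -> stationarity OK
Primal feasibility (all g_i <= 0): OK
Dual feasibility (all lambda_i >= 0): OK
Complementary slackness (lambda_i * g_i(x) = 0 for all i): FAILS

Verdict: the first failing condition is complementary_slackness -> comp.

comp


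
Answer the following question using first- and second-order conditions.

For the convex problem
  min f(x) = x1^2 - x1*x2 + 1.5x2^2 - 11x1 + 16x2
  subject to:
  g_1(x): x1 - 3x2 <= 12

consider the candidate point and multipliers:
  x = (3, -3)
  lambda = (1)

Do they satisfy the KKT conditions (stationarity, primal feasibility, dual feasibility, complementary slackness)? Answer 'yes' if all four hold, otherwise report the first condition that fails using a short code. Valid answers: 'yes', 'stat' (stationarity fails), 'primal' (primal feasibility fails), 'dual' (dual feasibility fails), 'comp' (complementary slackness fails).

Gradient of f: grad f(x) = Q x + c = (-2, 4)
Constraint values g_i(x) = a_i^T x - b_i:
  g_1((3, -3)) = 0
Stationarity residual: grad f(x) + sum_i lambda_i a_i = (-1, 1)
  -> stationarity FAILS
Primal feasibility (all g_i <= 0): OK
Dual feasibility (all lambda_i >= 0): OK
Complementary slackness (lambda_i * g_i(x) = 0 for all i): OK

Verdict: the first failing condition is stationarity -> stat.

stat


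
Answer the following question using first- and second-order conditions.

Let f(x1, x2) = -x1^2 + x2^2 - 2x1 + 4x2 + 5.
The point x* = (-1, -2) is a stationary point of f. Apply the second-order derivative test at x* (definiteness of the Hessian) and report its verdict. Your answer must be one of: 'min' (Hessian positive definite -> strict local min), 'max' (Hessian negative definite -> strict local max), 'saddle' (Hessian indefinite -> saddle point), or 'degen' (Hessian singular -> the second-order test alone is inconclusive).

Compute the Hessian H = grad^2 f:
  H = [[-2, 0], [0, 2]]
Verify stationarity: grad f(x*) = H x* + g = (0, 0).
Eigenvalues of H: -2, 2.
Eigenvalues have mixed signs, so H is indefinite -> x* is a saddle point.

saddle


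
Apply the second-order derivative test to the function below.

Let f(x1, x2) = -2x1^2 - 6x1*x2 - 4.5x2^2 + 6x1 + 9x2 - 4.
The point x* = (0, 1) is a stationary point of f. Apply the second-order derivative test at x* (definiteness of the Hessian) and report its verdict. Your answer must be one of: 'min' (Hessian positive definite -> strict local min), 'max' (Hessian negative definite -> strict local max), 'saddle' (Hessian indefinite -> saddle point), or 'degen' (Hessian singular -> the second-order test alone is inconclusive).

Compute the Hessian H = grad^2 f:
  H = [[-4, -6], [-6, -9]]
Verify stationarity: grad f(x*) = H x* + g = (0, 0).
Eigenvalues of H: -13, 0.
H has a zero eigenvalue (singular; negative semidefinite but not definite), so H is neither positive definite, negative definite, nor indefinite. The second-order test alone is inconclusive -> degen.
(Indeed, f is constant along the null direction of H through x*, so x* is not a strict local extremum.)

degen


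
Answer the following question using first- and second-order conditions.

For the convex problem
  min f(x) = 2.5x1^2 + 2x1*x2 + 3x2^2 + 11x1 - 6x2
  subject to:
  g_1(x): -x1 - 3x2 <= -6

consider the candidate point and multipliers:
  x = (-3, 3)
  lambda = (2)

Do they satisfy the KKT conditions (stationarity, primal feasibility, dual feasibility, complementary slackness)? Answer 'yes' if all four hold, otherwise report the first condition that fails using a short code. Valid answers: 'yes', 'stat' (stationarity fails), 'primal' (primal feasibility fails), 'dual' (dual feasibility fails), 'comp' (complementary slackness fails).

Gradient of f: grad f(x) = Q x + c = (2, 6)
Constraint values g_i(x) = a_i^T x - b_i:
  g_1((-3, 3)) = 0
Stationarity residual: grad f(x) + sum_i lambda_i a_i = (0, 0)
  -> stationarity OK
Primal feasibility (all g_i <= 0): OK
Dual feasibility (all lambda_i >= 0): OK
Complementary slackness (lambda_i * g_i(x) = 0 for all i): OK

Verdict: yes, KKT holds.

yes


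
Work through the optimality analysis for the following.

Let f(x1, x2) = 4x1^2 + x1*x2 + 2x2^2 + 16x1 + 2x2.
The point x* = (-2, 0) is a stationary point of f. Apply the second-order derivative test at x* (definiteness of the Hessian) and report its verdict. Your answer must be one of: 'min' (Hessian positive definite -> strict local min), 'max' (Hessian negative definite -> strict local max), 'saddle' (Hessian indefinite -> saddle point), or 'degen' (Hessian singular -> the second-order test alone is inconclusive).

Compute the Hessian H = grad^2 f:
  H = [[8, 1], [1, 4]]
Verify stationarity: grad f(x*) = H x* + g = (0, 0).
Eigenvalues of H: 3.7639, 8.2361.
Both eigenvalues > 0, so H is positive definite -> x* is a strict local min.

min


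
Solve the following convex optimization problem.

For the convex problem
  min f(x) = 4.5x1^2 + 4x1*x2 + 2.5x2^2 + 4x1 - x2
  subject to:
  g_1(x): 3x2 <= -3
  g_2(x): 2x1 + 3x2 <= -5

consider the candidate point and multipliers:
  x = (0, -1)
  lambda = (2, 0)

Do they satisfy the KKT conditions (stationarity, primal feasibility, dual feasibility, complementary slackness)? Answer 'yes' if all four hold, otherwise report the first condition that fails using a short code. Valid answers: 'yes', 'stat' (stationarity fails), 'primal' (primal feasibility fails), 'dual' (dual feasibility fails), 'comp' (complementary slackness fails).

Gradient of f: grad f(x) = Q x + c = (0, -6)
Constraint values g_i(x) = a_i^T x - b_i:
  g_1((0, -1)) = 0
  g_2((0, -1)) = 2
Stationarity residual: grad f(x) + sum_i lambda_i a_i = (0, 0)
  -> stationarity OK
Primal feasibility (all g_i <= 0): FAILS
Dual feasibility (all lambda_i >= 0): OK
Complementary slackness (lambda_i * g_i(x) = 0 for all i): OK

Verdict: the first failing condition is primal_feasibility -> primal.

primal


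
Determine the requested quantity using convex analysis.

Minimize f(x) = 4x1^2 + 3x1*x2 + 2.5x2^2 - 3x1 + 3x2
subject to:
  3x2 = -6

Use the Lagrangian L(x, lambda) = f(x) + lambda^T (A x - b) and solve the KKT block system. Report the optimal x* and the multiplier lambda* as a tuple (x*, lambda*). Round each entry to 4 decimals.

Form the Lagrangian:
  L(x, lambda) = (1/2) x^T Q x + c^T x + lambda^T (A x - b)
Stationarity (grad_x L = 0): Q x + c + A^T lambda = 0.
Primal feasibility: A x = b.

This gives the KKT block system:
  [ Q   A^T ] [ x     ]   [-c ]
  [ A    0  ] [ lambda ] = [ b ]

Solving the linear system:
  x*      = (1.125, -2)
  lambda* = (1.2083)
  f(x*)   = -1.0625

x* = (1.125, -2), lambda* = (1.2083)


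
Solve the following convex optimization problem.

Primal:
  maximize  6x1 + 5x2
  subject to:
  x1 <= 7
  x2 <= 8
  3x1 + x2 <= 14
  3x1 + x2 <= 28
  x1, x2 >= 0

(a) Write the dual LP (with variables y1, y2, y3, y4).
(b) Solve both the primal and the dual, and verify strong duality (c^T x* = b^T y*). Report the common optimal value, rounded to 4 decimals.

The standard primal-dual pair for 'max c^T x s.t. A x <= b, x >= 0' is:
  Dual:  min b^T y  s.t.  A^T y >= c,  y >= 0.

So the dual LP is:
  minimize  7y1 + 8y2 + 14y3 + 28y4
  subject to:
    y1 + 3y3 + 3y4 >= 6
    y2 + y3 + y4 >= 5
    y1, y2, y3, y4 >= 0

Solving the primal: x* = (2, 8).
  primal value c^T x* = 52.
Solving the dual: y* = (0, 3, 2, 0).
  dual value b^T y* = 52.
Strong duality: c^T x* = b^T y*. Confirmed.

52


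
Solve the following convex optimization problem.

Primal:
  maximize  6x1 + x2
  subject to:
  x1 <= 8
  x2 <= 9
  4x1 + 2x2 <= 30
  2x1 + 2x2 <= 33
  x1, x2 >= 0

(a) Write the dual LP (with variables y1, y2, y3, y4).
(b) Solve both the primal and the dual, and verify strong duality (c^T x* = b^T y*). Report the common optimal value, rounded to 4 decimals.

The standard primal-dual pair for 'max c^T x s.t. A x <= b, x >= 0' is:
  Dual:  min b^T y  s.t.  A^T y >= c,  y >= 0.

So the dual LP is:
  minimize  8y1 + 9y2 + 30y3 + 33y4
  subject to:
    y1 + 4y3 + 2y4 >= 6
    y2 + 2y3 + 2y4 >= 1
    y1, y2, y3, y4 >= 0

Solving the primal: x* = (7.5, 0).
  primal value c^T x* = 45.
Solving the dual: y* = (0, 0, 1.5, 0).
  dual value b^T y* = 45.
Strong duality: c^T x* = b^T y*. Confirmed.

45


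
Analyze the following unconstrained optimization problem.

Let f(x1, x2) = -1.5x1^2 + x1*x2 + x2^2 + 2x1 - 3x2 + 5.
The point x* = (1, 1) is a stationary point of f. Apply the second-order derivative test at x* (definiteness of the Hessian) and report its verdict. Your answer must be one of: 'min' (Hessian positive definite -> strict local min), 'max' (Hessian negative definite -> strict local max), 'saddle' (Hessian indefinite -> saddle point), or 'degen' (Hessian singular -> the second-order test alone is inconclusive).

Compute the Hessian H = grad^2 f:
  H = [[-3, 1], [1, 2]]
Verify stationarity: grad f(x*) = H x* + g = (0, 0).
Eigenvalues of H: -3.1926, 2.1926.
Eigenvalues have mixed signs, so H is indefinite -> x* is a saddle point.

saddle


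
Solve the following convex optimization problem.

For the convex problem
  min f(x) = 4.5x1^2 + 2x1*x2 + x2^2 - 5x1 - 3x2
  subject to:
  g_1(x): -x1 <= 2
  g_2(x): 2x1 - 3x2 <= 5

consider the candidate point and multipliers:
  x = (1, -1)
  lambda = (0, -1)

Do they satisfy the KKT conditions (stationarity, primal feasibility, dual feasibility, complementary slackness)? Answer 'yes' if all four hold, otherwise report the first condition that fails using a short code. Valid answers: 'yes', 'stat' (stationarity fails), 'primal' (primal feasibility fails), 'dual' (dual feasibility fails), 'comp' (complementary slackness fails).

Gradient of f: grad f(x) = Q x + c = (2, -3)
Constraint values g_i(x) = a_i^T x - b_i:
  g_1((1, -1)) = -3
  g_2((1, -1)) = 0
Stationarity residual: grad f(x) + sum_i lambda_i a_i = (0, 0)
  -> stationarity OK
Primal feasibility (all g_i <= 0): OK
Dual feasibility (all lambda_i >= 0): FAILS
Complementary slackness (lambda_i * g_i(x) = 0 for all i): OK

Verdict: the first failing condition is dual_feasibility -> dual.

dual


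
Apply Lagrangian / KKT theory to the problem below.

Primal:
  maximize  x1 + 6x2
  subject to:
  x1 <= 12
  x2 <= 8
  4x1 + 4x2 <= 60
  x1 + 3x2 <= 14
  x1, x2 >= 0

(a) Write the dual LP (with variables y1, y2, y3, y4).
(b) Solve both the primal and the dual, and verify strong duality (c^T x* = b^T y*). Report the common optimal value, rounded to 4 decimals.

The standard primal-dual pair for 'max c^T x s.t. A x <= b, x >= 0' is:
  Dual:  min b^T y  s.t.  A^T y >= c,  y >= 0.

So the dual LP is:
  minimize  12y1 + 8y2 + 60y3 + 14y4
  subject to:
    y1 + 4y3 + y4 >= 1
    y2 + 4y3 + 3y4 >= 6
    y1, y2, y3, y4 >= 0

Solving the primal: x* = (0, 4.6667).
  primal value c^T x* = 28.
Solving the dual: y* = (0, 0, 0, 2).
  dual value b^T y* = 28.
Strong duality: c^T x* = b^T y*. Confirmed.

28


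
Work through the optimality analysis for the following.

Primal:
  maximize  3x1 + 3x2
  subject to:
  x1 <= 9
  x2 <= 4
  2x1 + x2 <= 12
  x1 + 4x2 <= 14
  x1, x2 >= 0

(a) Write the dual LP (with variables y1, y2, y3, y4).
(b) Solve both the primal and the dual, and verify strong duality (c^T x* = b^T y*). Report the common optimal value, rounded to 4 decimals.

The standard primal-dual pair for 'max c^T x s.t. A x <= b, x >= 0' is:
  Dual:  min b^T y  s.t.  A^T y >= c,  y >= 0.

So the dual LP is:
  minimize  9y1 + 4y2 + 12y3 + 14y4
  subject to:
    y1 + 2y3 + y4 >= 3
    y2 + y3 + 4y4 >= 3
    y1, y2, y3, y4 >= 0

Solving the primal: x* = (4.8571, 2.2857).
  primal value c^T x* = 21.4286.
Solving the dual: y* = (0, 0, 1.2857, 0.4286).
  dual value b^T y* = 21.4286.
Strong duality: c^T x* = b^T y*. Confirmed.

21.4286


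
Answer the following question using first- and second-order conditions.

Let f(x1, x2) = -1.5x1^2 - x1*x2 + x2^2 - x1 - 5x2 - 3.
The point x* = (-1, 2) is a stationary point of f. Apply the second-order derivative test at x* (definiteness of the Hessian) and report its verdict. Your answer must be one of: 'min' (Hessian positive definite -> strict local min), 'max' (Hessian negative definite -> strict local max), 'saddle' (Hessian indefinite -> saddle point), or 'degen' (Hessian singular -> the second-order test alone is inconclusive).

Compute the Hessian H = grad^2 f:
  H = [[-3, -1], [-1, 2]]
Verify stationarity: grad f(x*) = H x* + g = (0, 0).
Eigenvalues of H: -3.1926, 2.1926.
Eigenvalues have mixed signs, so H is indefinite -> x* is a saddle point.

saddle


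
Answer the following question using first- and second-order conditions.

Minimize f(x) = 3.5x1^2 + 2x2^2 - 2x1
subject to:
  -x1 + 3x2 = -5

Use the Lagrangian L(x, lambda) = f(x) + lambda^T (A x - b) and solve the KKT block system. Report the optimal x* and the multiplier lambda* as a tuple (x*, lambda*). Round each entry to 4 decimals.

Form the Lagrangian:
  L(x, lambda) = (1/2) x^T Q x + c^T x + lambda^T (A x - b)
Stationarity (grad_x L = 0): Q x + c + A^T lambda = 0.
Primal feasibility: A x = b.

This gives the KKT block system:
  [ Q   A^T ] [ x     ]   [-c ]
  [ A    0  ] [ lambda ] = [ b ]

Solving the linear system:
  x*      = (0.5672, -1.4776)
  lambda* = (1.9701)
  f(x*)   = 4.3582

x* = (0.5672, -1.4776), lambda* = (1.9701)


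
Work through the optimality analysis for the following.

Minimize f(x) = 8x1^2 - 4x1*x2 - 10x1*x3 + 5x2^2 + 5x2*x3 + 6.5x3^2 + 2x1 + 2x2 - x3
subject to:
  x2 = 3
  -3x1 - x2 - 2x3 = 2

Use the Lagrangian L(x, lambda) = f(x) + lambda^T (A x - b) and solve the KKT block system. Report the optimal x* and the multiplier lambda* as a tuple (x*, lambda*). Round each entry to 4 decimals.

Form the Lagrangian:
  L(x, lambda) = (1/2) x^T Q x + c^T x + lambda^T (A x - b)
Stationarity (grad_x L = 0): Q x + c + A^T lambda = 0.
Primal feasibility: A x = b.

This gives the KKT block system:
  [ Q   A^T ] [ x     ]   [-c ]
  [ A    0  ] [ lambda ] = [ b ]

Solving the linear system:
  x*      = (-0.5681, 3, -1.6478)
  lambda* = (-26.9037, -0.8704)
  f(x*)   = 44.4817

x* = (-0.5681, 3, -1.6478), lambda* = (-26.9037, -0.8704)


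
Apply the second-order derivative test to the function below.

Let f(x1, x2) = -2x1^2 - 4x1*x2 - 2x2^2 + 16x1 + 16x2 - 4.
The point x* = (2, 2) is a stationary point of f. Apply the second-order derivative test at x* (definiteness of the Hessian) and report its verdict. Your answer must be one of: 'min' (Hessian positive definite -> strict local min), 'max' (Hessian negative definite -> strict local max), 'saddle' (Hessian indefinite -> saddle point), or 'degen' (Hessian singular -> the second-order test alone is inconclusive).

Compute the Hessian H = grad^2 f:
  H = [[-4, -4], [-4, -4]]
Verify stationarity: grad f(x*) = H x* + g = (0, 0).
Eigenvalues of H: -8, 0.
H has a zero eigenvalue (singular; negative semidefinite but not definite), so H is neither positive definite, negative definite, nor indefinite. The second-order test alone is inconclusive -> degen.
(Indeed, f is constant along the null direction of H through x*, so x* is not a strict local extremum.)

degen


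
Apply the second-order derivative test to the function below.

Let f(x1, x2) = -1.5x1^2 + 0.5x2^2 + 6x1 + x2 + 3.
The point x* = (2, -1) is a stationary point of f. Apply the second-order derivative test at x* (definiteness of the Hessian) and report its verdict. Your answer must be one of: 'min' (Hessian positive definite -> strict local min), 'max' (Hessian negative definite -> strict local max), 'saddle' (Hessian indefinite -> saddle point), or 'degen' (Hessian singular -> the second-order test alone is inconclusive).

Compute the Hessian H = grad^2 f:
  H = [[-3, 0], [0, 1]]
Verify stationarity: grad f(x*) = H x* + g = (0, 0).
Eigenvalues of H: -3, 1.
Eigenvalues have mixed signs, so H is indefinite -> x* is a saddle point.

saddle


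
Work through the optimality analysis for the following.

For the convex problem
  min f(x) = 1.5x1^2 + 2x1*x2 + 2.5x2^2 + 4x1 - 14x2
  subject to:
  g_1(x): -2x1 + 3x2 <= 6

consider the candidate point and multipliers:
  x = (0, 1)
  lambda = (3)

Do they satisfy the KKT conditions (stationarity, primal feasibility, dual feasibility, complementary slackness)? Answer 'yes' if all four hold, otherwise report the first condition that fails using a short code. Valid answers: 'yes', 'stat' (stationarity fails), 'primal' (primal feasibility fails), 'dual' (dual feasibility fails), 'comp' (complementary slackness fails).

Gradient of f: grad f(x) = Q x + c = (6, -9)
Constraint values g_i(x) = a_i^T x - b_i:
  g_1((0, 1)) = -3
Stationarity residual: grad f(x) + sum_i lambda_i a_i = (0, 0)
  -> stationarity OK
Primal feasibility (all g_i <= 0): OK
Dual feasibility (all lambda_i >= 0): OK
Complementary slackness (lambda_i * g_i(x) = 0 for all i): FAILS

Verdict: the first failing condition is complementary_slackness -> comp.

comp


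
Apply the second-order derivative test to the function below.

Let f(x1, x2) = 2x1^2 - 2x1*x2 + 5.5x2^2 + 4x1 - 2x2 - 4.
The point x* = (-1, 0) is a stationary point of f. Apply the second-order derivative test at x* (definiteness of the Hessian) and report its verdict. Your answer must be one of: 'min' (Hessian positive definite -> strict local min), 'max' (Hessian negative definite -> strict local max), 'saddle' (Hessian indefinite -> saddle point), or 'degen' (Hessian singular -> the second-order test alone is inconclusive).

Compute the Hessian H = grad^2 f:
  H = [[4, -2], [-2, 11]]
Verify stationarity: grad f(x*) = H x* + g = (0, 0).
Eigenvalues of H: 3.4689, 11.5311.
Both eigenvalues > 0, so H is positive definite -> x* is a strict local min.

min


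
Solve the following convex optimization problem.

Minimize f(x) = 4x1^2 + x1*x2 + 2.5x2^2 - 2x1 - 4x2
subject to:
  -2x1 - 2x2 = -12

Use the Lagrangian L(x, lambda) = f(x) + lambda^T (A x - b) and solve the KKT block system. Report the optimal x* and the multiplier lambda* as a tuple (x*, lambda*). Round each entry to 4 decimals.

Form the Lagrangian:
  L(x, lambda) = (1/2) x^T Q x + c^T x + lambda^T (A x - b)
Stationarity (grad_x L = 0): Q x + c + A^T lambda = 0.
Primal feasibility: A x = b.

This gives the KKT block system:
  [ Q   A^T ] [ x     ]   [-c ]
  [ A    0  ] [ lambda ] = [ b ]

Solving the linear system:
  x*      = (2, 4)
  lambda* = (9)
  f(x*)   = 44

x* = (2, 4), lambda* = (9)


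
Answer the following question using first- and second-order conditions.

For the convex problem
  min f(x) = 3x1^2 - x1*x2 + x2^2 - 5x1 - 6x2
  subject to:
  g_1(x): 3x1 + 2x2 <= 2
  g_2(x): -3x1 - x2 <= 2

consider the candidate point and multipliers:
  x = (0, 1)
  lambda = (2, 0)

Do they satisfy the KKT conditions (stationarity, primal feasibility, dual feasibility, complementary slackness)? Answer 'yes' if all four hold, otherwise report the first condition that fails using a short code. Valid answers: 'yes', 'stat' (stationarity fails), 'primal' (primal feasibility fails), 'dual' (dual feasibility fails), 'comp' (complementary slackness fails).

Gradient of f: grad f(x) = Q x + c = (-6, -4)
Constraint values g_i(x) = a_i^T x - b_i:
  g_1((0, 1)) = 0
  g_2((0, 1)) = -3
Stationarity residual: grad f(x) + sum_i lambda_i a_i = (0, 0)
  -> stationarity OK
Primal feasibility (all g_i <= 0): OK
Dual feasibility (all lambda_i >= 0): OK
Complementary slackness (lambda_i * g_i(x) = 0 for all i): OK

Verdict: yes, KKT holds.

yes


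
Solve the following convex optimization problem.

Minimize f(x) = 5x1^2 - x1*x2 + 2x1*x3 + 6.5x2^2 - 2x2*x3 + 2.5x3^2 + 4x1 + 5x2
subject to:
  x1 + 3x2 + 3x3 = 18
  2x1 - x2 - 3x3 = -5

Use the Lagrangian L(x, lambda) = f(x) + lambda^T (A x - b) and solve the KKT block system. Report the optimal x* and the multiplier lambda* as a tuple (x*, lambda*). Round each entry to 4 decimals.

Form the Lagrangian:
  L(x, lambda) = (1/2) x^T Q x + c^T x + lambda^T (A x - b)
Stationarity (grad_x L = 0): Q x + c + A^T lambda = 0.
Primal feasibility: A x = b.

This gives the KKT block system:
  [ Q   A^T ] [ x     ]   [-c ]
  [ A    0  ] [ lambda ] = [ b ]

Solving the linear system:
  x*      = (2.591, 2.6134, 2.5229)
  lambda* = (-13.5741, -9.3843)
  f(x*)   = 110.422

x* = (2.591, 2.6134, 2.5229), lambda* = (-13.5741, -9.3843)


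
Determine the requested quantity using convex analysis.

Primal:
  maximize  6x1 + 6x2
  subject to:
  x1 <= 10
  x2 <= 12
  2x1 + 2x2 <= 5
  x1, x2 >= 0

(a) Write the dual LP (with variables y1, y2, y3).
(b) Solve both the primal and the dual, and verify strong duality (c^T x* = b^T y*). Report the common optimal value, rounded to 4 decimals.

The standard primal-dual pair for 'max c^T x s.t. A x <= b, x >= 0' is:
  Dual:  min b^T y  s.t.  A^T y >= c,  y >= 0.

So the dual LP is:
  minimize  10y1 + 12y2 + 5y3
  subject to:
    y1 + 2y3 >= 6
    y2 + 2y3 >= 6
    y1, y2, y3 >= 0

Solving the primal: x* = (2.5, 0).
  primal value c^T x* = 15.
Solving the dual: y* = (0, 0, 3).
  dual value b^T y* = 15.
Strong duality: c^T x* = b^T y*. Confirmed.

15


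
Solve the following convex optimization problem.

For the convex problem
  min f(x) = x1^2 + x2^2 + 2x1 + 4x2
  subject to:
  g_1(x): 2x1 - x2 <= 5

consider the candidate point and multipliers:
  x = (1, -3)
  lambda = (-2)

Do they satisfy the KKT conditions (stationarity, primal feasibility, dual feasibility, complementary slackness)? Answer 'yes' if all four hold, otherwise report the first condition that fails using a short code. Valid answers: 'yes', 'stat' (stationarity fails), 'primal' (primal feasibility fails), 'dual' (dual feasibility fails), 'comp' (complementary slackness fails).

Gradient of f: grad f(x) = Q x + c = (4, -2)
Constraint values g_i(x) = a_i^T x - b_i:
  g_1((1, -3)) = 0
Stationarity residual: grad f(x) + sum_i lambda_i a_i = (0, 0)
  -> stationarity OK
Primal feasibility (all g_i <= 0): OK
Dual feasibility (all lambda_i >= 0): FAILS
Complementary slackness (lambda_i * g_i(x) = 0 for all i): OK

Verdict: the first failing condition is dual_feasibility -> dual.

dual


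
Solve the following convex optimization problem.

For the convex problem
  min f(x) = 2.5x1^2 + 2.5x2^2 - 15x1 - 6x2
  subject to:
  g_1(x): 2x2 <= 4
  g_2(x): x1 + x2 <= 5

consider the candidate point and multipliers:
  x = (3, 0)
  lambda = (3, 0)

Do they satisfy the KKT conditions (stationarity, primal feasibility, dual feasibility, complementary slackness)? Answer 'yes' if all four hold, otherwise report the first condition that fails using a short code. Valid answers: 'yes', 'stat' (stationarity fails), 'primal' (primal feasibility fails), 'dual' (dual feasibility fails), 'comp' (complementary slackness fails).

Gradient of f: grad f(x) = Q x + c = (0, -6)
Constraint values g_i(x) = a_i^T x - b_i:
  g_1((3, 0)) = -4
  g_2((3, 0)) = -2
Stationarity residual: grad f(x) + sum_i lambda_i a_i = (0, 0)
  -> stationarity OK
Primal feasibility (all g_i <= 0): OK
Dual feasibility (all lambda_i >= 0): OK
Complementary slackness (lambda_i * g_i(x) = 0 for all i): FAILS

Verdict: the first failing condition is complementary_slackness -> comp.

comp


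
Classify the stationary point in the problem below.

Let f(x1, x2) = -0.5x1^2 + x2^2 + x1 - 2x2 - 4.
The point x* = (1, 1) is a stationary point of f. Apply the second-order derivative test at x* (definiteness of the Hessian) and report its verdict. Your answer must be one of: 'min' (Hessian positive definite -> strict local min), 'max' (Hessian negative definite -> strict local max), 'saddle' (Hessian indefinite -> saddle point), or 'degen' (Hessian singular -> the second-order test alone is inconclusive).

Compute the Hessian H = grad^2 f:
  H = [[-1, 0], [0, 2]]
Verify stationarity: grad f(x*) = H x* + g = (0, 0).
Eigenvalues of H: -1, 2.
Eigenvalues have mixed signs, so H is indefinite -> x* is a saddle point.

saddle


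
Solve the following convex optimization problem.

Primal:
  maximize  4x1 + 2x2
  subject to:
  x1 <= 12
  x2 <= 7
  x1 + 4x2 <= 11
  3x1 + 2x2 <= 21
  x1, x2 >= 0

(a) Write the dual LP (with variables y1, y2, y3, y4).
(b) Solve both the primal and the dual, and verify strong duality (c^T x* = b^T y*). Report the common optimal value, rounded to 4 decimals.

The standard primal-dual pair for 'max c^T x s.t. A x <= b, x >= 0' is:
  Dual:  min b^T y  s.t.  A^T y >= c,  y >= 0.

So the dual LP is:
  minimize  12y1 + 7y2 + 11y3 + 21y4
  subject to:
    y1 + y3 + 3y4 >= 4
    y2 + 4y3 + 2y4 >= 2
    y1, y2, y3, y4 >= 0

Solving the primal: x* = (7, 0).
  primal value c^T x* = 28.
Solving the dual: y* = (0, 0, 0, 1.3333).
  dual value b^T y* = 28.
Strong duality: c^T x* = b^T y*. Confirmed.

28
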